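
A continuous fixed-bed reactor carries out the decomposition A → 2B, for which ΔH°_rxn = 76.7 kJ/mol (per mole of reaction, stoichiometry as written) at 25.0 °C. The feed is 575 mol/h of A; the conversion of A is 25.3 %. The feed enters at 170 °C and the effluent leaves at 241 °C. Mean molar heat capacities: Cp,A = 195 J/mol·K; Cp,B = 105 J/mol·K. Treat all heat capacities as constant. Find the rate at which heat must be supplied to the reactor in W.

Extent of reaction ξ = 0.253 × 575 = 145.47 mol/h
Reaction term: ξ·ΔH°_rxn = 145.47 × 76.7 = 11158 kJ/h
Sensible, feed 170→25 °C: -16258 kJ/h
Outlet flows (mol/h): A 429.52, B 290.95
Sensible, products 25→241 °C: 24690 kJ/h
Q = ΔH = 19590 kJ/h = 5.4417 kW
Heat supplied = 5441.7 W

Q_in = 5440 W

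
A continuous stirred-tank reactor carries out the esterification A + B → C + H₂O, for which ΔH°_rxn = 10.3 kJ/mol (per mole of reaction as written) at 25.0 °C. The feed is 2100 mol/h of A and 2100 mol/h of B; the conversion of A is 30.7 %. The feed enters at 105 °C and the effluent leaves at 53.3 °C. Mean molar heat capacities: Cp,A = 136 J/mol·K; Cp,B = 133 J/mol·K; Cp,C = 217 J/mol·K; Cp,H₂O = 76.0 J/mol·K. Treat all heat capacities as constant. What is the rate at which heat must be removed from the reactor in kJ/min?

Q_out = 369 kJ/min

Extent of reaction ξ = 0.307 × 2100 = 644.7 mol/h
Reaction term: ξ·ΔH°_rxn = 644.7 × 10.3 = 6640.4 kJ/h
Sensible, feed 105→25 °C: -45192 kJ/h
Outlet flows (mol/h): A 1455.3, B 1455.3, C 644.7, H₂O 644.7
Sensible, products 25→53.3 °C: 16425 kJ/h
Q = ΔH = -22127 kJ/h = -6.1464 kW
Heat removed = 368.78 kJ/min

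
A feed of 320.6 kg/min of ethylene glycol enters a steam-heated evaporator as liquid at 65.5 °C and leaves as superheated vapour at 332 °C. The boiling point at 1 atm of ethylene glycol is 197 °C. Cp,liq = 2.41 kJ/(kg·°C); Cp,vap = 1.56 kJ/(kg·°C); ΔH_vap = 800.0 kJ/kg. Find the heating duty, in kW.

Q = 7090 kW

liquid 65.5→197 °C: 316.92 kJ/kg
vaporisation at 197 °C: 800 kJ/kg
vapour 197→332 °C: 210.6 kJ/kg
Δh = 316.92 + 800 + 210.6 = 1327.5 kJ/kg
Q = ṁ·Δh = 320.6 kg/min × 1327.5 kJ/kg = 425600 kJ/min
|Q| = 7093.4 kW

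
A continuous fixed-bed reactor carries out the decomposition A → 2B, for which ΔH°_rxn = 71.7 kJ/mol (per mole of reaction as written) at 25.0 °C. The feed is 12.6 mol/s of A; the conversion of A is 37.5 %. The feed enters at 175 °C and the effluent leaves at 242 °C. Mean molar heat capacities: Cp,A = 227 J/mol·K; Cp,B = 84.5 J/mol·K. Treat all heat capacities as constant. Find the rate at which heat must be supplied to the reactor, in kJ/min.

Extent of reaction ξ = 0.375 × 12.6 = 4.725 mol/s
Reaction term: ξ·ΔH°_rxn = 4.725 × 71.7 = 338.78 kJ/s
Sensible, feed 175→25 °C: -429.03 kJ/s
Outlet flows (mol/s): A 7.875, B 9.45
Sensible, products 25→242 °C: 561.19 kJ/s
Q = ΔH = 470.95 kJ/s = 470.95 kW
Heat supplied = 28257 kJ/min

Q_in = 28300 kJ/min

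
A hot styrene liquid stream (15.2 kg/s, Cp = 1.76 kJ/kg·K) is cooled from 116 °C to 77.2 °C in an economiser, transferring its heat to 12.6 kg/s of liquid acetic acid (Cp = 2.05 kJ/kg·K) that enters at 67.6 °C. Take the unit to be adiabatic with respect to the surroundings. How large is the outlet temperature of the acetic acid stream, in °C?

T_c,out = 108 °C

Heat released by hot stream: Q = 15.2 × 1.76 × (116 − 77.2) = 1038 kJ/s
Energy balance on cold side (adiabatic exchanger): Q = ṁ_c·Cp_c·(T_c,out − T_c,in)
T_c,out = 67.6 + 1038/(12.6 × 2.05) = 107.78 °C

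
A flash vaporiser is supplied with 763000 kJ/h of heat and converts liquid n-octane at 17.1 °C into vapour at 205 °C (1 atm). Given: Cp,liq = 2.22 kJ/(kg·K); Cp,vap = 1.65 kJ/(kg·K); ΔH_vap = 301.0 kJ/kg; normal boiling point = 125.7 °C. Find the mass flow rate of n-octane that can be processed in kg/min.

Δh = 2.22×(125.7−17.1) + 301.0 + 1.65×(205−125.7) = 672.94 kJ/kg
Q = 763000 kJ/h = 211.94 kJ/s = 12717 kJ/min
ṁ = Q/Δh = 12717 / 672.94 = 18.897 kg/min

ṁ = 18.9 kg/min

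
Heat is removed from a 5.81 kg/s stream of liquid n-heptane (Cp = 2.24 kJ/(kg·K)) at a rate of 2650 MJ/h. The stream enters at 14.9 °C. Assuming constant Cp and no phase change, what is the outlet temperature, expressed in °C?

Q = 2650 MJ/h = 736.11 kJ/s
ΔT = Q/(ṁ·Cp) = 736.11/(5.81×2.24) = 56.561 K
T_out = 14.9 − 56.561 = -41.661 °C

T_out = -41.7 °C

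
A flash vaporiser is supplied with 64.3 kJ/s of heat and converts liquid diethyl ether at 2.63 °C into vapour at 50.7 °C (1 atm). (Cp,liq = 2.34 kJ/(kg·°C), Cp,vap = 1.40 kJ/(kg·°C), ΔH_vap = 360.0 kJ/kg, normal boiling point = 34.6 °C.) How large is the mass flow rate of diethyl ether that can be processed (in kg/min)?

Δh = 2.34×(34.6−2.63) + 360.0 + 1.40×(50.7−34.6) = 457.35 kJ/kg
Q = 64.3 kJ/s = 64.3 kJ/s = 3858 kJ/min
ṁ = Q/Δh = 3858 / 457.35 = 8.4356 kg/min

ṁ = 8.44 kg/min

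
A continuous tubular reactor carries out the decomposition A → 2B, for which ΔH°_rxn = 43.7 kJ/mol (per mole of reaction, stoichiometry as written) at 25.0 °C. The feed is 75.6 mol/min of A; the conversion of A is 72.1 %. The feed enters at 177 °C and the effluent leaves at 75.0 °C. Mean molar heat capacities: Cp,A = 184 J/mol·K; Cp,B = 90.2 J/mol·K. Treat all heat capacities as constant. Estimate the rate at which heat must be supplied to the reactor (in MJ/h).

Q_in = 57.2 MJ/h

Extent of reaction ξ = 0.721 × 75.6 = 54.508 mol/min
Reaction term: ξ·ΔH°_rxn = 54.508 × 43.7 = 2382 kJ/min
Sensible, feed 177→25 °C: -2114.4 kJ/min
Outlet flows (mol/min): A 21.092, B 109.02
Sensible, products 25→75.0 °C: 685.71 kJ/min
Q = ΔH = 953.31 kJ/min = 15.888 kW
Heat supplied = 57.199 MJ/h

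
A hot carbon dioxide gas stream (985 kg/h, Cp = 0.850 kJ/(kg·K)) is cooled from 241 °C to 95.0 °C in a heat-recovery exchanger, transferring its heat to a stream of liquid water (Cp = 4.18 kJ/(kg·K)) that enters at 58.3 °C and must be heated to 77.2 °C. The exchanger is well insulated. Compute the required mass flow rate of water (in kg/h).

Heat released by hot stream: Q = 985 × 0.850 × (241 − 95.0) = 122240 kJ/h
Energy balance on cold side (adiabatic exchanger): Q = ṁ_c·Cp_c·(T_c,out − T_c,in)
ṁ_c = 122240 / [4.18 × (77.2 − 58.3)] = 1547.3 kg/h

ṁ_c = 1550 kg/h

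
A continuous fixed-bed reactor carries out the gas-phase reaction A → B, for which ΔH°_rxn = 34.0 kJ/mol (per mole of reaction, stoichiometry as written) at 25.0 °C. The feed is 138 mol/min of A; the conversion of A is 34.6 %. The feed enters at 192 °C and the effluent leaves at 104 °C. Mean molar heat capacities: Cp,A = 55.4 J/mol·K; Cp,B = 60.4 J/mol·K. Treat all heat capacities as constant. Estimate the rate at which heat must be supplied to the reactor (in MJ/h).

Extent of reaction ξ = 0.346 × 138 = 47.748 mol/min
Reaction term: ξ·ΔH°_rxn = 47.748 × 34.0 = 1623.4 kJ/min
Sensible, feed 192→25 °C: -1276.7 kJ/min
Outlet flows (mol/min): A 90.252, B 47.748
Sensible, products 25→104 °C: 622.83 kJ/min
Q = ΔH = 969.51 kJ/min = 16.159 kW
Heat supplied = 58.171 MJ/h

Q_in = 58.2 MJ/h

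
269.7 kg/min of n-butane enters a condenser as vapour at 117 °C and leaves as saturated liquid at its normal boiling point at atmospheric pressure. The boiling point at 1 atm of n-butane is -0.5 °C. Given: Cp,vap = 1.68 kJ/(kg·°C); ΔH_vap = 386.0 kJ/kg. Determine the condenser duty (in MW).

Q_c = 2.62 MW

vapour 117→-0.5 °C: -197.4 kJ/kg
condensation at -0.5 °C: -386 kJ/kg
Δh = -197.4 + -386 = -583.4 kJ/kg
Q = ṁ·Δh = 269.7 kg/min × -583.4 kJ/kg = -157340 kJ/min
|Q| = 2622.4 kW = 2.6224 MW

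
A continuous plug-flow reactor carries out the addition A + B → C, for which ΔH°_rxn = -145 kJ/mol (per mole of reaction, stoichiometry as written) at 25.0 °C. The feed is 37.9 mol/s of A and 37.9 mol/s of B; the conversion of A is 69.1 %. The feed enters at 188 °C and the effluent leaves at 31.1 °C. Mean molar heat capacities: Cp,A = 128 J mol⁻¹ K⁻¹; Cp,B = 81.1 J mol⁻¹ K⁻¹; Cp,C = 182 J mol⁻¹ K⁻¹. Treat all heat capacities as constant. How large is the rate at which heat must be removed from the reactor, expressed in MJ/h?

Extent of reaction ξ = 0.691 × 37.9 = 26.189 mol/s
Reaction term: ξ·ΔH°_rxn = 26.189 × -145 = -3797.4 kJ/s
Sensible, feed 188→25 °C: -1291.8 kJ/s
Outlet flows (mol/s): A 11.711, B 11.711, C 26.189
Sensible, products 25→31.1 °C: 44.013 kJ/s
Q = ΔH = -5045.1 kJ/s = -5045.1 kW
Heat removed = 18162 MJ/h

Q_out = 18200 MJ/h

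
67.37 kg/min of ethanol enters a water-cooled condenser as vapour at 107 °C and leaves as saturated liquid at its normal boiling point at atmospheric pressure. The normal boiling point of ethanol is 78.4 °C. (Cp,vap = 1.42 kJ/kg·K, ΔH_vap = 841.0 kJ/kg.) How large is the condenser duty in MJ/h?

vapour 107→78.4 °C: -40.612 kJ/kg
condensation at 78.4 °C: -841 kJ/kg
Δh = -40.612 + -841 = -881.61 kJ/kg
Q = ṁ·Δh = 67.37 kg/min × -881.61 kJ/kg = -59394 kJ/min
|Q| = 989.9 kW = 3563.7 MJ/h

Q_c = 3560 MJ/h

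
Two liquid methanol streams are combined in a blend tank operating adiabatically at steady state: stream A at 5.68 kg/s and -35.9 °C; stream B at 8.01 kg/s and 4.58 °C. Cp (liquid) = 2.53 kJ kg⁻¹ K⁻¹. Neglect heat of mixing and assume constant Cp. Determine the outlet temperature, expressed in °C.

No heat crosses the boundary, so H_out = H_in.
Σ ṁᵢCp,ᵢTᵢ = 5.68×2.53×-35.9 + 8.01×2.53×4.58 = -423.08
Σ ṁᵢCp,ᵢ = 5.68×2.53 + 8.01×2.53 = 34.636
T_out = -423.08 / 34.636 = -12.215 °C

T_out = -12.2 °C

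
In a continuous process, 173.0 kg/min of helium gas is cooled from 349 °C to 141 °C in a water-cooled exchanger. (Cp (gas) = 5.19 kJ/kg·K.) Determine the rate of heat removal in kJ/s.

Q = ṁ·Cp·ΔT = 173.0 × 5.19 × (141 − 349) = -186760 kJ/min
Converting: 186760 / 60 s = 3112.6 kW

Q_c = 3110 kJ/s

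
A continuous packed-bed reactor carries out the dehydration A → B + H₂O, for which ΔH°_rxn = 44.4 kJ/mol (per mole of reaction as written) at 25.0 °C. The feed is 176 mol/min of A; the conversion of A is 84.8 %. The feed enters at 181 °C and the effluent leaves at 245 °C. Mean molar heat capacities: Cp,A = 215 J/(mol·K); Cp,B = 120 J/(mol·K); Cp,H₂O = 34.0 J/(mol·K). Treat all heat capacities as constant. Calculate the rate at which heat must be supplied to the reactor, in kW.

Q_in = 117 kW

Extent of reaction ξ = 0.848 × 176 = 149.25 mol/min
Reaction term: ξ·ΔH°_rxn = 149.25 × 44.4 = 6626.6 kJ/min
Sensible, feed 181→25 °C: -5903 kJ/min
Outlet flows (mol/min): A 26.752, B 149.25, H₂O 149.25
Sensible, products 25→245 °C: 6321.9 kJ/min
Q = ΔH = 7045.5 kJ/min = 117.42 kW
Heat supplied = 117.42 kW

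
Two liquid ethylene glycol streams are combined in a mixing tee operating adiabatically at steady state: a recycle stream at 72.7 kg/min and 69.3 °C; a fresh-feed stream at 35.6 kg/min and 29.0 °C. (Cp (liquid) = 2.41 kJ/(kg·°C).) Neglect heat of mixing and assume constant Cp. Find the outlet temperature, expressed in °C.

No heat crosses the boundary, so H_out = H_in.
T_out = Σ ṁᵢCp,ᵢTᵢ / Σ ṁᵢCp,ᵢ
      = 14630 / 261 = 56.053 °C

T_out = 56.1 °C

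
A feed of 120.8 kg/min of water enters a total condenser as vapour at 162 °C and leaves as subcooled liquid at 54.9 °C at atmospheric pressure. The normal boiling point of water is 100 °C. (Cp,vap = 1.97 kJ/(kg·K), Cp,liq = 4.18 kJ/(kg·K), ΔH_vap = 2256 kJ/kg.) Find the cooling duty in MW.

vapour 162→100 °C: -122.14 kJ/kg
condensation at 100 °C: -2256 kJ/kg
liquid 100→54.9 °C: -188.52 kJ/kg
Δh = -122.14 + -2256 + -188.52 = -2566.7 kJ/kg
Q = ṁ·Δh = 120.8 kg/min × -2566.7 kJ/kg = -310050 kJ/min
|Q| = 5167.5 kW = 5.1675 MW

Q_c = 5.17 MW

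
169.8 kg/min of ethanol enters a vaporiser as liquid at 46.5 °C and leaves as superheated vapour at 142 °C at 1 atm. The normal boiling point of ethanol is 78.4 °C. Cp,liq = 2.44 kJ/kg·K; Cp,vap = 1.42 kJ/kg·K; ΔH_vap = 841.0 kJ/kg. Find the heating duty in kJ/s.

liquid 46.5→78.4 °C: 77.836 kJ/kg
vaporisation at 78.4 °C: 841 kJ/kg
vapour 78.4→142 °C: 90.312 kJ/kg
Δh = 77.836 + 841 + 90.312 = 1009.1 kJ/kg
Q = ṁ·Δh = 169.8 kg/min × 1009.1 kJ/kg = 171350 kJ/min
|Q| = 2855.9 kW

Q = 2860 kJ/s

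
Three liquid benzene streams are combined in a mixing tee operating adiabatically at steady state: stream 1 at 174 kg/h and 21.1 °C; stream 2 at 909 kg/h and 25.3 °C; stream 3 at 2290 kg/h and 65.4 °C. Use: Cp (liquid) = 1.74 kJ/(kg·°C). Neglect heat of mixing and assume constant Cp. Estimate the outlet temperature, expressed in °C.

T_out = 52.3 °C

Energy balance with Q = 0: Σ ṁᵢCp,ᵢ(T_out − Tᵢ) = 0
Σ ṁᵢCp,ᵢTᵢ = 174×1.74×21.1 + 909×1.74×25.3 + 2290×1.74×65.4 = 307000
Σ ṁᵢCp,ᵢ = 174×1.74 + 909×1.74 + 2290×1.74 = 5869
T_out = 307000 / 5869 = 52.308 °C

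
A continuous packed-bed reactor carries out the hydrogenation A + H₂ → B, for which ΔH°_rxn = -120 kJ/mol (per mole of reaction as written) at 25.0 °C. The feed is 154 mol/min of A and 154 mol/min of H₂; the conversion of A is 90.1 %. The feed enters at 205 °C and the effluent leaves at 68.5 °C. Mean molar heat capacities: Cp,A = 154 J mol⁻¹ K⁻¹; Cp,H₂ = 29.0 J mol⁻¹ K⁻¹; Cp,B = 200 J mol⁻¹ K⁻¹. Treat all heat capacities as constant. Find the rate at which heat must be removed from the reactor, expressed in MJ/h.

Q_out = 1220 MJ/h

Extent of reaction ξ = 0.901 × 154 = 138.75 mol/min
Reaction term: ξ·ΔH°_rxn = 138.75 × -120 = -16650 kJ/min
Sensible, feed 205→25 °C: -5072.8 kJ/min
Outlet flows (mol/min): A 15.246, H₂ 15.246, B 138.75
Sensible, products 25→68.5 °C: 1328.5 kJ/min
Q = ΔH = -20395 kJ/min = -339.91 kW
Heat removed = 1223.7 MJ/h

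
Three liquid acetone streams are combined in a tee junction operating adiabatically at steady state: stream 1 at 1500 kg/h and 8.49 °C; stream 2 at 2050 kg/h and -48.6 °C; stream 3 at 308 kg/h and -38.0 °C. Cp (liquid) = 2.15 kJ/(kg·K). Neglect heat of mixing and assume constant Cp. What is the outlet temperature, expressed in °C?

T_out = -25.6 °C

Adiabatic, steady state ⇒ Σ ṁᵢCp,ᵢ(T_out − Tᵢ) = 0
T_out = Σ ṁᵢCp,ᵢTᵢ / Σ ṁᵢCp,ᵢ
      = -211990 / 8294.7 = -25.557 °C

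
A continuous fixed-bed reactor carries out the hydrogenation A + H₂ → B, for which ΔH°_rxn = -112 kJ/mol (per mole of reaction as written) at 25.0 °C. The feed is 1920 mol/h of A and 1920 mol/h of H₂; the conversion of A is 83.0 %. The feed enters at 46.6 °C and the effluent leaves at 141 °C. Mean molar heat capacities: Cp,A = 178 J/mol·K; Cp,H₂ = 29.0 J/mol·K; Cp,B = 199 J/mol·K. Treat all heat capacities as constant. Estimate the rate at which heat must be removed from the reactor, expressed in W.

Q_out = 39600 W

Extent of reaction ξ = 0.830 × 1920 = 1593.6 mol/h
Reaction term: ξ·ΔH°_rxn = 1593.6 × -112 = -178480 kJ/h
Sensible, feed 46.6→25 °C: -8584.7 kJ/h
Outlet flows (mol/h): A 326.4, H₂ 326.4, B 1593.6
Sensible, products 25→141 °C: 44624 kJ/h
Q = ΔH = -142440 kJ/h = -39.568 kW
Heat removed = 39568 W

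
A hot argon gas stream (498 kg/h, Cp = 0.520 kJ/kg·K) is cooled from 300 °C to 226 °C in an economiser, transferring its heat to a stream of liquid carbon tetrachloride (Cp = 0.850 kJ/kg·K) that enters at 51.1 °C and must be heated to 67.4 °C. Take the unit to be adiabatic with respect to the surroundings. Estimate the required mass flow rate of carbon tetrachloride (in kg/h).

Heat released by hot stream: Q = 498 × 0.520 × (300 − 226) = 19163 kJ/h
Energy balance on cold side (adiabatic exchanger): Q = ṁ_c·Cp_c·(T_c,out − T_c,in)
ṁ_c = 19163 / [0.850 × (67.4 − 51.1)] = 1383.1 kg/h

ṁ_c = 1380 kg/h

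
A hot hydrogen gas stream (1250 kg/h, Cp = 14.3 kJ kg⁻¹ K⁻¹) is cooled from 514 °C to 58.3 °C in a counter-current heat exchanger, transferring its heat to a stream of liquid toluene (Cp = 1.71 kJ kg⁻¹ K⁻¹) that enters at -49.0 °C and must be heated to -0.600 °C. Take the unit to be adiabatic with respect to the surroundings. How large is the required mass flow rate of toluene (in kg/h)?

ṁ_c = 98400 kg/h

Heat released by hot stream: Q = 1250 × 14.3 × (514 − 58.3) = 8.1456e+06 kJ/h
Energy balance on cold side (adiabatic exchanger): Q = ṁ_c·Cp_c·(T_c,out − T_c,in)
ṁ_c = 8.1456e+06 / [1.71 × (-0.600 − -49.0)] = 98420 kg/h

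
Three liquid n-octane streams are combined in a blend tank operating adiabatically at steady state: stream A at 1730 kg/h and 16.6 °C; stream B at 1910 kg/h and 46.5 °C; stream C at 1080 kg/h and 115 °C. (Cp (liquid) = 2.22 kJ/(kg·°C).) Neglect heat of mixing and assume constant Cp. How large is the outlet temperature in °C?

Energy balance with Q = 0: Σ ṁᵢCp,ᵢ(T_out − Tᵢ) = 0
T_out = Σ ṁᵢCp,ᵢTᵢ / Σ ṁᵢCp,ᵢ
      = 536650 / 10478 = 51.215 °C

T_out = 51.2 °C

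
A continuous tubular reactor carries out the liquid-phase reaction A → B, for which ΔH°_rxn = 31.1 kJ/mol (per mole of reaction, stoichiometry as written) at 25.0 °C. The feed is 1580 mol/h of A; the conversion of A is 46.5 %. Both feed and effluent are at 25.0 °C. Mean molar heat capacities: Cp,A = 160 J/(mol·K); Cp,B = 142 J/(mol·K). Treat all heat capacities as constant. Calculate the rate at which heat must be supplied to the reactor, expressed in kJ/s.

Extent of reaction ξ = 0.465 × 1580 = 734.7 mol/h
Reaction term: ξ·ΔH°_rxn = 734.7 × 31.1 = 22849 kJ/h
Q = ΔH = 22849 kJ/h = 6.347 kW
Heat supplied = 6.347 kJ/s

Q_in = 6.35 kJ/s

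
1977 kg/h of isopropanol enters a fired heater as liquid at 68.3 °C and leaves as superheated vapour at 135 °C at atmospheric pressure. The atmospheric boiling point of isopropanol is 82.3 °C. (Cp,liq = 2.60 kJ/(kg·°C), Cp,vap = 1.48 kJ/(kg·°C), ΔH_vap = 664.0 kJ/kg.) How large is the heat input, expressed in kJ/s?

liquid 68.3→82.3 °C: 36.4 kJ/kg
vaporisation at 82.3 °C: 664 kJ/kg
vapour 82.3→135 °C: 77.996 kJ/kg
Δh = 36.4 + 664 + 77.996 = 778.4 kJ/kg
Q = ṁ·Δh = 1977 kg/h × 778.4 kJ/kg = 1.5389e+06 kJ/h
|Q| = 427.47 kW

Q = 427 kJ/s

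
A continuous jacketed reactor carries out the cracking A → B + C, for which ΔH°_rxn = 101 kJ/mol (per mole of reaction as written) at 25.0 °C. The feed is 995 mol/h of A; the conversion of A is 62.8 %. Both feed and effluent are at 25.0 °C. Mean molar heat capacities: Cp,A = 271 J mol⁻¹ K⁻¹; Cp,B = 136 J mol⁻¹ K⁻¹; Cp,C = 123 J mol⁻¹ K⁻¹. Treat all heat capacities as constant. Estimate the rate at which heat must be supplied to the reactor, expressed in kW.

Extent of reaction ξ = 0.628 × 995 = 624.86 mol/h
Reaction term: ξ·ΔH°_rxn = 624.86 × 101 = 63111 kJ/h
Q = ΔH = 63111 kJ/h = 17.531 kW
Heat supplied = 17.531 kW

Q_in = 17.5 kW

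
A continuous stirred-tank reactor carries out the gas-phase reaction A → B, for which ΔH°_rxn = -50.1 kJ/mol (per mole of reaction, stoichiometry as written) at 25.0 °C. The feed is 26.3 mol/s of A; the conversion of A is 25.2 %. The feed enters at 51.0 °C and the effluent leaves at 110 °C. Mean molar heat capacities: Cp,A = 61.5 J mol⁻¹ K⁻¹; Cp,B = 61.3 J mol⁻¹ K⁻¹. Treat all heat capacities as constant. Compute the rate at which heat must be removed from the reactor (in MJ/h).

Extent of reaction ξ = 0.252 × 26.3 = 6.6276 mol/s
Reaction term: ξ·ΔH°_rxn = 6.6276 × -50.1 = -332.04 kJ/s
Sensible, feed 51.0→25 °C: -42.054 kJ/s
Outlet flows (mol/s): A 19.672, B 6.6276
Sensible, products 25→110 °C: 137.37 kJ/s
Q = ΔH = -236.73 kJ/s = -236.73 kW
Heat removed = 852.21 MJ/h

Q_out = 852 MJ/h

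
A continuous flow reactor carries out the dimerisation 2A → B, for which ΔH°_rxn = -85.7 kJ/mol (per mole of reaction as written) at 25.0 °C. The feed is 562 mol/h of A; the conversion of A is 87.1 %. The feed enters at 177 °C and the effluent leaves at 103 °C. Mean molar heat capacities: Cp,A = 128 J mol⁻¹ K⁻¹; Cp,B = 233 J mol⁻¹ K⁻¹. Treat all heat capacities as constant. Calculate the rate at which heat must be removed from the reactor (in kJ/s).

Extent of reaction ξ = 0.871 × 562 / 2 = 244.75 mol/h
Reaction term: ξ·ΔH°_rxn = 244.75 × -85.7 = -20975 kJ/h
Sensible, feed 177→25 °C: -10934 kJ/h
Outlet flows (mol/h): A 72.498, B 244.75
Sensible, products 25→103 °C: 5171.9 kJ/h
Q = ΔH = -26738 kJ/h = -7.4271 kW
Heat removed = 7.4271 kJ/s

Q_out = 7.43 kJ/s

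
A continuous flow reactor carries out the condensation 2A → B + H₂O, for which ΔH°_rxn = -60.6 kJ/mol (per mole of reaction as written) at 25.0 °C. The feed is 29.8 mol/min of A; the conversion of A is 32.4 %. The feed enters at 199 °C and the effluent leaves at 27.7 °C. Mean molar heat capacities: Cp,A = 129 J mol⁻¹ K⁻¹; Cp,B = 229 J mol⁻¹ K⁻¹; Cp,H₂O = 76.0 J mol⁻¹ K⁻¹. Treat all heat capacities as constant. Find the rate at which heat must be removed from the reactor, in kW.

Q_out = 15.8 kW

Extent of reaction ξ = 0.324 × 29.8 / 2 = 4.8276 mol/min
Reaction term: ξ·ΔH°_rxn = 4.8276 × -60.6 = -292.55 kJ/min
Sensible, feed 199→25 °C: -668.89 kJ/min
Outlet flows (mol/min): A 20.145, B 4.8276, H₂O 4.8276
Sensible, products 25→27.7 °C: 10.992 kJ/min
Q = ΔH = -950.45 kJ/min = -15.841 kW
Heat removed = 15.841 kW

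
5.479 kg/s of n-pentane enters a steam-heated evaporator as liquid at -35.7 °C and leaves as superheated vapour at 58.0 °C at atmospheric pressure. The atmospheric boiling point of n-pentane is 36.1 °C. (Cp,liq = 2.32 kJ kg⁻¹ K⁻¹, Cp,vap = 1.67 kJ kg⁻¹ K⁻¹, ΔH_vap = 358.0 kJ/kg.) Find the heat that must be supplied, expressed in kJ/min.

Q = 184000 kJ/min

liquid -35.7→36.1 °C: 166.58 kJ/kg
vaporisation at 36.1 °C: 358 kJ/kg
vapour 36.1→58.0 °C: 36.573 kJ/kg
Δh = 166.58 + 358 + 36.573 = 561.15 kJ/kg
Q = ṁ·Δh = 5.479 kg/s × 561.15 kJ/kg = 3074.5 kJ/s
|Q| = 3074.5 kW = 184470 kJ/min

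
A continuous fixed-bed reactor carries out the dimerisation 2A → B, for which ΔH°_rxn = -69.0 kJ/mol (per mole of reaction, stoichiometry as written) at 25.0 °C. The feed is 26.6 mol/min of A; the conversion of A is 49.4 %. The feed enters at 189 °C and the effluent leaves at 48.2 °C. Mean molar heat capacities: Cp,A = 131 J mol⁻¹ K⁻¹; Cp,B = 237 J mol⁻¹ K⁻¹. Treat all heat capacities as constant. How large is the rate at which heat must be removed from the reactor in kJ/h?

Extent of reaction ξ = 0.494 × 26.6 / 2 = 6.5702 mol/min
Reaction term: ξ·ΔH°_rxn = 6.5702 × -69.0 = -453.34 kJ/min
Sensible, feed 189→25 °C: -571.47 kJ/min
Outlet flows (mol/min): A 13.46, B 6.5702
Sensible, products 25→48.2 °C: 77.032 kJ/min
Q = ΔH = -947.79 kJ/min = -15.796 kW
Heat removed = 56867 kJ/h

Q_out = 56900 kJ/h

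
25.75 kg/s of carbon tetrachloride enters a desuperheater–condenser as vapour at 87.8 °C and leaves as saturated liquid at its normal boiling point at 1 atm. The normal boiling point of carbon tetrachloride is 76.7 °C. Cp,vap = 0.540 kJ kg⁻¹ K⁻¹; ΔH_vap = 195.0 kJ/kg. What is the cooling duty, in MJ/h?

vapour 87.8→76.7 °C: -5.994 kJ/kg
condensation at 76.7 °C: -195 kJ/kg
Δh = -5.994 + -195 = -200.99 kJ/kg
Q = ṁ·Δh = 25.75 kg/s × -200.99 kJ/kg = -5175.6 kJ/s
|Q| = 5175.6 kW = 18632 MJ/h

Q_c = 18600 MJ/h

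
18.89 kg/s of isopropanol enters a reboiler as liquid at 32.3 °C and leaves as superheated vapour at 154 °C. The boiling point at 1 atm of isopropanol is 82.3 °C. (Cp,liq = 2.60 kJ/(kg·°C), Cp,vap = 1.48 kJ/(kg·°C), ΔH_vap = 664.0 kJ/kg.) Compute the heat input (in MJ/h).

Q = 61200 MJ/h

liquid 32.3→82.3 °C: 130 kJ/kg
vaporisation at 82.3 °C: 664 kJ/kg
vapour 82.3→154 °C: 106.12 kJ/kg
Δh = 130 + 664 + 106.12 = 900.12 kJ/kg
Q = ṁ·Δh = 18.89 kg/s × 900.12 kJ/kg = 17003 kJ/s
|Q| = 17003 kW = 61211 MJ/h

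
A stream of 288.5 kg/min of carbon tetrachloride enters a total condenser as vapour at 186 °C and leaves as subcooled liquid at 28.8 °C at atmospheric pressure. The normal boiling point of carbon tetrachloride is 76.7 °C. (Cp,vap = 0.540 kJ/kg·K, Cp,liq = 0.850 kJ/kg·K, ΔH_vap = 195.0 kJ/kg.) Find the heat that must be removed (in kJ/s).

vapour 186→76.7 °C: -59.022 kJ/kg
condensation at 76.7 °C: -195 kJ/kg
liquid 76.7→28.8 °C: -40.715 kJ/kg
Δh = -59.022 + -195 + -40.715 = -294.74 kJ/kg
Q = ṁ·Δh = 288.5 kg/min × -294.74 kJ/kg = -85032 kJ/min
|Q| = 1417.2 kW

Q_c = 1420 kJ/s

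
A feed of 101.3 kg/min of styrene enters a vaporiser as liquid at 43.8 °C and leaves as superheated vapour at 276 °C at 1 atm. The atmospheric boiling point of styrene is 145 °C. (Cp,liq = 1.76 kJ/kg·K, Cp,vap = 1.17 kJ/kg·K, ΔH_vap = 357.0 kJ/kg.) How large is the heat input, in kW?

Q = 1160 kW

liquid 43.8→145 °C: 178.11 kJ/kg
vaporisation at 145 °C: 357 kJ/kg
vapour 145→276 °C: 153.27 kJ/kg
Δh = 178.11 + 357 + 153.27 = 688.38 kJ/kg
Q = ṁ·Δh = 101.3 kg/min × 688.38 kJ/kg = 69733 kJ/min
|Q| = 1162.2 kW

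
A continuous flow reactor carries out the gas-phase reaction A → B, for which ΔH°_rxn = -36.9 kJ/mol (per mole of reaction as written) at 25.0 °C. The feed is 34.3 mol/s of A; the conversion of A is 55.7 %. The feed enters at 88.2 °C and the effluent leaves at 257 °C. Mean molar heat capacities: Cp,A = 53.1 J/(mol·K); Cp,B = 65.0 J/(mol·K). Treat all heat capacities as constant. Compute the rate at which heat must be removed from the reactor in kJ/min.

Extent of reaction ξ = 0.557 × 34.3 = 19.105 mol/s
Reaction term: ξ·ΔH°_rxn = 19.105 × -36.9 = -704.98 kJ/s
Sensible, feed 88.2→25 °C: -115.11 kJ/s
Outlet flows (mol/s): A 15.195, B 19.105
Sensible, products 25→257 °C: 475.29 kJ/s
Q = ΔH = -344.79 kJ/s = -344.79 kW
Heat removed = 20688 kJ/min

Q_out = 20700 kJ/min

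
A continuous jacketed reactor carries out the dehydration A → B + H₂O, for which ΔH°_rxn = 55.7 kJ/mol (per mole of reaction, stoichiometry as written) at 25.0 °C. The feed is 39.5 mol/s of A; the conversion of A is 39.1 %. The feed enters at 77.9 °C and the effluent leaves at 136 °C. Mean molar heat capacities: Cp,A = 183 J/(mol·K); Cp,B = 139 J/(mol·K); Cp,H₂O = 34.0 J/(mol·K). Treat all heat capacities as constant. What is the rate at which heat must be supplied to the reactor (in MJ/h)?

Q_in = 4550 MJ/h

Extent of reaction ξ = 0.391 × 39.5 = 15.445 mol/s
Reaction term: ξ·ΔH°_rxn = 15.445 × 55.7 = 860.26 kJ/s
Sensible, feed 77.9→25 °C: -382.39 kJ/s
Outlet flows (mol/s): A 24.055, B 15.445, H₂O 15.445
Sensible, products 25→136 °C: 785.22 kJ/s
Q = ΔH = 1263.1 kJ/s = 1263.1 kW
Heat supplied = 4547.1 MJ/h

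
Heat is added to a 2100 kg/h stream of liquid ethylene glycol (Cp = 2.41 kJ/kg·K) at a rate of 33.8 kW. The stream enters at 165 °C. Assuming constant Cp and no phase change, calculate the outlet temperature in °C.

Q = 33.8 kW = 121680 kJ/h
ΔT = Q/(ṁ·Cp) = 121680/(2100×2.41) = 24.043 K
T_out = 165 + 24.043 = 189.04 °C

T_out = 189 °C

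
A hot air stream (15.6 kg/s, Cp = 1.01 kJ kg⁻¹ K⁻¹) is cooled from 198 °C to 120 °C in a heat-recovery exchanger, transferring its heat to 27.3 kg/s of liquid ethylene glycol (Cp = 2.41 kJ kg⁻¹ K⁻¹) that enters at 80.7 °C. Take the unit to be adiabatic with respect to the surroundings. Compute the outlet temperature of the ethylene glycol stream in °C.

T_c,out = 99.4 °C

Heat released by hot stream: Q = 15.6 × 1.01 × (198 − 120) = 1229 kJ/s
Energy balance on cold side (adiabatic exchanger): Q = ṁ_c·Cp_c·(T_c,out − T_c,in)
T_c,out = 80.7 + 1229/(27.3 × 2.41) = 99.379 °C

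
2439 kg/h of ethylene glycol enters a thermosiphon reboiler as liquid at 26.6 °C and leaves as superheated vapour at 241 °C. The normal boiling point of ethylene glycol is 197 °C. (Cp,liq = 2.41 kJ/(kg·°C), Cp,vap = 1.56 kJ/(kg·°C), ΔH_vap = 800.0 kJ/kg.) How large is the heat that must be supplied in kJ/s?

liquid 26.6→197 °C: 410.66 kJ/kg
vaporisation at 197 °C: 800 kJ/kg
vapour 197→241 °C: 68.64 kJ/kg
Δh = 410.66 + 800 + 68.64 = 1279.3 kJ/kg
Q = ṁ·Δh = 2439 kg/h × 1279.3 kJ/kg = 3.1202e+06 kJ/h
|Q| = 866.73 kW

Q = 867 kJ/s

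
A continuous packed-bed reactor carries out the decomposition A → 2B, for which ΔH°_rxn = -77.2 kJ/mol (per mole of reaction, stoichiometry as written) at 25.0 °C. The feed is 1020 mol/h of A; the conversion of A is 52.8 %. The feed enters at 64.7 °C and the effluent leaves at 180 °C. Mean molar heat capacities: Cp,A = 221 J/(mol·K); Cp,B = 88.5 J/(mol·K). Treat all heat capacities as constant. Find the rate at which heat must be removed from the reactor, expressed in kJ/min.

Q_out = 321 kJ/min

Extent of reaction ξ = 0.528 × 1020 = 538.56 mol/h
Reaction term: ξ·ΔH°_rxn = 538.56 × -77.2 = -41577 kJ/h
Sensible, feed 64.7→25 °C: -8949.2 kJ/h
Outlet flows (mol/h): A 481.44, B 1077.1
Sensible, products 25→180 °C: 31267 kJ/h
Q = ΔH = -19259 kJ/h = -5.3497 kW
Heat removed = 320.98 kJ/min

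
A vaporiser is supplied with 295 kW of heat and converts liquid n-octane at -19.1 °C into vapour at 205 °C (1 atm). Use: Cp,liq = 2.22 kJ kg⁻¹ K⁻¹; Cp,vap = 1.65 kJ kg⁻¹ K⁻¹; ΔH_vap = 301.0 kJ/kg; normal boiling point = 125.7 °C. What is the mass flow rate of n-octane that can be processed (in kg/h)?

ṁ = 1410 kg/h

Δh = 2.22×(125.7−-19.1) + 301.0 + 1.65×(205−125.7) = 753.3 kJ/kg
Q = 295 kW = 295 kJ/s = 1.062e+06 kJ/h
ṁ = Q/Δh = 1.062e+06 / 753.3 = 1409.8 kg/h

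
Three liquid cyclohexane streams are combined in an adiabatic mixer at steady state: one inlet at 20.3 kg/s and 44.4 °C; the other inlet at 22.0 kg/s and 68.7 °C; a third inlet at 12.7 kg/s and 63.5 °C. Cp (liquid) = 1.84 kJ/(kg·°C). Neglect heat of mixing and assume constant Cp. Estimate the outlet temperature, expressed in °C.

T_out = 58.5 °C

No heat crosses the boundary, so H_out = H_in.
T_out = Σ ṁᵢCp,ᵢTᵢ / Σ ṁᵢCp,ᵢ
      = 5923.3 / 101.2 = 58.53 °C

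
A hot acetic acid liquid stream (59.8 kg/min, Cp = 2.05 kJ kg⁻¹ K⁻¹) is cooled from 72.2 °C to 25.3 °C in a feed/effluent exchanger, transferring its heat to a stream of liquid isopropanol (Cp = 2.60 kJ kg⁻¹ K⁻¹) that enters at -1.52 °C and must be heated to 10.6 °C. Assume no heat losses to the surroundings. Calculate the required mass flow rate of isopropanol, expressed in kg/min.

Heat released by hot stream: Q = 59.8 × 2.05 × (72.2 − 25.3) = 5749.5 kJ/min
Energy balance on cold side (adiabatic exchanger): Q = ṁ_c·Cp_c·(T_c,out − T_c,in)
ṁ_c = 5749.5 / [2.60 × (10.6 − -1.52)] = 182.45 kg/min

ṁ_c = 182 kg/min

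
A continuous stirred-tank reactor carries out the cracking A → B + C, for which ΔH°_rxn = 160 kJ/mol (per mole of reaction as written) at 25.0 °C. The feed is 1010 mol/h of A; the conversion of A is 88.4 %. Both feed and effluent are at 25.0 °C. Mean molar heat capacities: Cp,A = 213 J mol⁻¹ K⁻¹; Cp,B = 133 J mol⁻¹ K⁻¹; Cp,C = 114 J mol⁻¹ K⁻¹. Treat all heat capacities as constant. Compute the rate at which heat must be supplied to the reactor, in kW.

Q_in = 39.7 kW

Extent of reaction ξ = 0.884 × 1010 = 892.84 mol/h
Reaction term: ξ·ΔH°_rxn = 892.84 × 160 = 142850 kJ/h
Q = ΔH = 142850 kJ/h = 39.682 kW
Heat supplied = 39.682 kW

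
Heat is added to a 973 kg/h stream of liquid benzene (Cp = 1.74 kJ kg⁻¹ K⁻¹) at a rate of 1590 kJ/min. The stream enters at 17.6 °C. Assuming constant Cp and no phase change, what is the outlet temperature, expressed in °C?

T_out = 73.9 °C

Q = 1590 kJ/min = 95400 kJ/h
ΔT = Q/(ṁ·Cp) = 95400/(973×1.74) = 56.349 K
T_out = 17.6 + 56.349 = 73.949 °C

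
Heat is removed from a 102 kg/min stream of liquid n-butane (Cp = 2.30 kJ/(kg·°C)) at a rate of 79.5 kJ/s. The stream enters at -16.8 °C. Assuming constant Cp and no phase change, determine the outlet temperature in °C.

Q = 79.5 kJ/s = 4770 kJ/min
ΔT = Q/(ṁ·Cp) = 4770/(102×2.30) = 20.332 K
T_out = -16.8 − 20.332 = -37.132 °C

T_out = -37.1 °C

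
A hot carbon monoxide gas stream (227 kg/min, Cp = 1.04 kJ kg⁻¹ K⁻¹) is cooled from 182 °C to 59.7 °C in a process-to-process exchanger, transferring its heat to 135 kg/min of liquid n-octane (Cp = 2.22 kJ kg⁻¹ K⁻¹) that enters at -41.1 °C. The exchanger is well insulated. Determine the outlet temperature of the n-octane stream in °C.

Heat released by hot stream: Q = 227 × 1.04 × (182 − 59.7) = 28873 kJ/min
Energy balance on cold side (adiabatic exchanger): Q = ṁ_c·Cp_c·(T_c,out − T_c,in)
T_c,out = -41.1 + 28873/(135 × 2.22) = 55.238 °C

T_c,out = 55.2 °C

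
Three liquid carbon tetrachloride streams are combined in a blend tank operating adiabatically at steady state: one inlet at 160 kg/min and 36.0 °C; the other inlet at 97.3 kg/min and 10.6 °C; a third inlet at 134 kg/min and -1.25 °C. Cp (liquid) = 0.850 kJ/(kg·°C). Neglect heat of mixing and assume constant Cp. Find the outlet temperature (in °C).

Energy balance with Q = 0: Σ ṁᵢCp,ᵢ(T_out − Tᵢ) = 0
Σ ṁᵢCp,ᵢTᵢ = 160×0.850×36.0 + 97.3×0.850×10.6 + 134×0.850×-1.25 = 5630.3
Σ ṁᵢCp,ᵢ = 160×0.850 + 97.3×0.850 + 134×0.850 = 332.61
T_out = 5630.3 / 332.61 = 16.928 °C

T_out = 16.9 °C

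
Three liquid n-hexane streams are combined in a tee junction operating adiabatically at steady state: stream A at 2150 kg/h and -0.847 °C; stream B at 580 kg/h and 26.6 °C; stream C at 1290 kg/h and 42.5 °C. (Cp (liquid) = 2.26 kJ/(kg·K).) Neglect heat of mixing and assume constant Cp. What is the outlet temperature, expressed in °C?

T_out = 17.0 °C

Adiabatic, steady state ⇒ Σ ṁᵢCp,ᵢ(T_out − Tᵢ) = 0
T_out = Σ ṁᵢCp,ᵢTᵢ / Σ ṁᵢCp,ᵢ
      = 154660 / 9085.2 = 17.023 °C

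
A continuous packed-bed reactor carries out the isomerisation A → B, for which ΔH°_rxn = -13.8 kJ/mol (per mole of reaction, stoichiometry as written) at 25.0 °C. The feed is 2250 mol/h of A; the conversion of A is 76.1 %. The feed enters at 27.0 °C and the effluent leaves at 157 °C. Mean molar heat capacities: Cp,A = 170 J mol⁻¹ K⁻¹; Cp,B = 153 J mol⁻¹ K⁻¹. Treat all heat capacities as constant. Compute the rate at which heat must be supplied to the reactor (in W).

Q_in = 6180 W

Extent of reaction ξ = 0.761 × 2250 = 1712.2 mol/h
Reaction term: ξ·ΔH°_rxn = 1712.2 × -13.8 = -23629 kJ/h
Sensible, feed 27.0→25 °C: -765 kJ/h
Outlet flows (mol/h): A 537.75, B 1712.2
Sensible, products 25→157 °C: 46648 kJ/h
Q = ΔH = 22254 kJ/h = 6.1816 kW
Heat supplied = 6181.6 W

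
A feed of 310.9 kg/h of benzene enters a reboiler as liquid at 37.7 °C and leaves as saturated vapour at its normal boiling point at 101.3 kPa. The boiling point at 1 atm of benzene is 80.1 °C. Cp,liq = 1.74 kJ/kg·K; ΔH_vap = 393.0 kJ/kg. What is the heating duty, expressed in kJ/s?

Q = 40.3 kJ/s

liquid 37.7→80.1 °C: 73.776 kJ/kg
vaporisation at 80.1 °C: 393 kJ/kg
Δh = 73.776 + 393 = 466.78 kJ/kg
Q = ṁ·Δh = 310.9 kg/h × 466.78 kJ/kg = 145120 kJ/h
|Q| = 40.311 kW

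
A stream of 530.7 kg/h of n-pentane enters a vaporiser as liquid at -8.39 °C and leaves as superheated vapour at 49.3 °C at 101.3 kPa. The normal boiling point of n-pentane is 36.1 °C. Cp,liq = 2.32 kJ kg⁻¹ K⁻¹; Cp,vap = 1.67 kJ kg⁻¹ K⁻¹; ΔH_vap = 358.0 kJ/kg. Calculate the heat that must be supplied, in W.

Q = 71200 W

liquid -8.39→36.1 °C: 103.22 kJ/kg
vaporisation at 36.1 °C: 358 kJ/kg
vapour 36.1→49.3 °C: 22.044 kJ/kg
Δh = 103.22 + 358 + 22.044 = 483.26 kJ/kg
Q = ṁ·Δh = 530.7 kg/h × 483.26 kJ/kg = 256470 kJ/h
|Q| = 71.241 kW = 71241 W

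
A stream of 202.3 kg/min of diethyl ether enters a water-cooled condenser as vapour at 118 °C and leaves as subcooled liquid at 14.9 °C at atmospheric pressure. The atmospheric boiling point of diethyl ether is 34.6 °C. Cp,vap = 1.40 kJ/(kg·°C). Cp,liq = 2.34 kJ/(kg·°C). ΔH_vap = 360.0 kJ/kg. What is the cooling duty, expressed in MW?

vapour 118→34.6 °C: -116.76 kJ/kg
condensation at 34.6 °C: -360 kJ/kg
liquid 34.6→14.9 °C: -46.098 kJ/kg
Δh = -116.76 + -360 + -46.098 = -522.86 kJ/kg
Q = ṁ·Δh = 202.3 kg/min × -522.86 kJ/kg = -105770 kJ/min
|Q| = 1762.9 kW = 1.7629 MW

Q_c = 1.76 MW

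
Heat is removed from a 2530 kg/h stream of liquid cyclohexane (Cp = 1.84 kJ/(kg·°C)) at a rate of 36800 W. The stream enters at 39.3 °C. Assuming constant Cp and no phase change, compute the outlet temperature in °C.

T_out = 10.8 °C

Q = 36800 W = 132480 kJ/h
ΔT = Q/(ṁ·Cp) = 132480/(2530×1.84) = 28.458 K
T_out = 39.3 − 28.458 = 10.842 °C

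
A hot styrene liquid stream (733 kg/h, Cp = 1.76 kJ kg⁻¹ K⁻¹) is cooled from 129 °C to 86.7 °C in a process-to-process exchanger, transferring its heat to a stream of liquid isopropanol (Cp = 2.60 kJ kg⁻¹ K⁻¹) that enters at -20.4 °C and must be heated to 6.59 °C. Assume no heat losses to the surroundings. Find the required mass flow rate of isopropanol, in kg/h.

ṁ_c = 778 kg/h

Heat released by hot stream: Q = 733 × 1.76 × (129 − 86.7) = 54570 kJ/h
Energy balance on cold side (adiabatic exchanger): Q = ṁ_c·Cp_c·(T_c,out − T_c,in)
ṁ_c = 54570 / [2.60 × (6.59 − -20.4)] = 777.64 kg/h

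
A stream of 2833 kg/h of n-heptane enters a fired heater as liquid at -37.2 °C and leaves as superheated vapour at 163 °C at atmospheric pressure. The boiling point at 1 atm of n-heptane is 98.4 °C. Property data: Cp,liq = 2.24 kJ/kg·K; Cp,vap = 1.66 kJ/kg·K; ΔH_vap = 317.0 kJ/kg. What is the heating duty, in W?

Q = 573000 W

liquid -37.2→98.4 °C: 303.74 kJ/kg
vaporisation at 98.4 °C: 317 kJ/kg
vapour 98.4→163 °C: 107.24 kJ/kg
Δh = 303.74 + 317 + 107.24 = 727.98 kJ/kg
Q = ṁ·Δh = 2833 kg/h × 727.98 kJ/kg = 2.0624e+06 kJ/h
|Q| = 572.88 kW = 572880 W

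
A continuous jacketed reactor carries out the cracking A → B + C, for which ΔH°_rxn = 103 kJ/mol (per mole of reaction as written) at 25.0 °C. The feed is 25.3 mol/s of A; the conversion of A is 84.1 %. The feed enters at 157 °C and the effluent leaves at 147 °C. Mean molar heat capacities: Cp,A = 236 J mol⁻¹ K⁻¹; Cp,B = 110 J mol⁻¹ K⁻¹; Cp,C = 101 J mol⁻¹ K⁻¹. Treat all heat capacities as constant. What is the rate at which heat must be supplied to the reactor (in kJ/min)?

Q_in = 124000 kJ/min

Extent of reaction ξ = 0.841 × 25.3 = 21.277 mol/s
Reaction term: ξ·ΔH°_rxn = 21.277 × 103 = 2191.6 kJ/s
Sensible, feed 157→25 °C: -788.15 kJ/s
Outlet flows (mol/s): A 4.0227, B 21.277, C 21.277
Sensible, products 25→147 °C: 663.54 kJ/s
Q = ΔH = 2067 kJ/s = 2067 kW
Heat supplied = 124020 kJ/min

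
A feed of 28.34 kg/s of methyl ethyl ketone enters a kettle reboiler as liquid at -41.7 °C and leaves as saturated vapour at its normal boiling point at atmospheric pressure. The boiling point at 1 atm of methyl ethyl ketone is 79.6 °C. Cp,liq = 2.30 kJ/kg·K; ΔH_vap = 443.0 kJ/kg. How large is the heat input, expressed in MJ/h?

liquid -41.7→79.6 °C: 278.99 kJ/kg
vaporisation at 79.6 °C: 443 kJ/kg
Δh = 278.99 + 443 = 721.99 kJ/kg
Q = ṁ·Δh = 28.34 kg/s × 721.99 kJ/kg = 20461 kJ/s
|Q| = 20461 kW = 73660 MJ/h

Q = 73700 MJ/h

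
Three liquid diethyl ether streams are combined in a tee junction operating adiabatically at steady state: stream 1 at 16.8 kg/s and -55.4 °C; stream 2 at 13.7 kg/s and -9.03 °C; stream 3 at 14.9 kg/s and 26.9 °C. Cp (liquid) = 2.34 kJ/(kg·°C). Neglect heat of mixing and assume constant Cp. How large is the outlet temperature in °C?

No heat crosses the boundary, so H_out = H_in.
Σ ṁᵢCp,ᵢTᵢ = 16.8×2.34×-55.4 + 13.7×2.34×-9.03 + 14.9×2.34×26.9 = -1529.5
Σ ṁᵢCp,ᵢ = 16.8×2.34 + 13.7×2.34 + 14.9×2.34 = 106.24
T_out = -1529.5 / 106.24 = -14.397 °C

T_out = -14.4 °C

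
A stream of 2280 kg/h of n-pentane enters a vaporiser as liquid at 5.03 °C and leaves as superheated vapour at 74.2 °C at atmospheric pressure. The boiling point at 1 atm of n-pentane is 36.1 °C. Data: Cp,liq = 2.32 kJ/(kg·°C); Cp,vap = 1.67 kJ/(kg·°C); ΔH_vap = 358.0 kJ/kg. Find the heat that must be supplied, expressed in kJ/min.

Q = 18800 kJ/min

liquid 5.03→36.1 °C: 72.082 kJ/kg
vaporisation at 36.1 °C: 358 kJ/kg
vapour 36.1→74.2 °C: 63.627 kJ/kg
Δh = 72.082 + 358 + 63.627 = 493.71 kJ/kg
Q = ṁ·Δh = 2280 kg/h × 493.71 kJ/kg = 1.1257e+06 kJ/h
|Q| = 312.68 kW = 18761 kJ/min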